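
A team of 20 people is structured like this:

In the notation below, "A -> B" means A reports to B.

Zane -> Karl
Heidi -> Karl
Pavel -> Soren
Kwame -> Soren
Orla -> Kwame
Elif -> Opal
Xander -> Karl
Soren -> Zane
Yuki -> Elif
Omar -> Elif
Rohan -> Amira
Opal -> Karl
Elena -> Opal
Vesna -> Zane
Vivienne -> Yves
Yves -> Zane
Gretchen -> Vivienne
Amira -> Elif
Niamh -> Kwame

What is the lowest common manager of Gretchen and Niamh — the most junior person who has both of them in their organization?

Gretchen's chain of managers is Vivienne, Yves, Zane, Karl. Niamh's chain of managers is Kwame, Soren, Zane, Karl. The first manager that appears in both chains is Zane.

Zane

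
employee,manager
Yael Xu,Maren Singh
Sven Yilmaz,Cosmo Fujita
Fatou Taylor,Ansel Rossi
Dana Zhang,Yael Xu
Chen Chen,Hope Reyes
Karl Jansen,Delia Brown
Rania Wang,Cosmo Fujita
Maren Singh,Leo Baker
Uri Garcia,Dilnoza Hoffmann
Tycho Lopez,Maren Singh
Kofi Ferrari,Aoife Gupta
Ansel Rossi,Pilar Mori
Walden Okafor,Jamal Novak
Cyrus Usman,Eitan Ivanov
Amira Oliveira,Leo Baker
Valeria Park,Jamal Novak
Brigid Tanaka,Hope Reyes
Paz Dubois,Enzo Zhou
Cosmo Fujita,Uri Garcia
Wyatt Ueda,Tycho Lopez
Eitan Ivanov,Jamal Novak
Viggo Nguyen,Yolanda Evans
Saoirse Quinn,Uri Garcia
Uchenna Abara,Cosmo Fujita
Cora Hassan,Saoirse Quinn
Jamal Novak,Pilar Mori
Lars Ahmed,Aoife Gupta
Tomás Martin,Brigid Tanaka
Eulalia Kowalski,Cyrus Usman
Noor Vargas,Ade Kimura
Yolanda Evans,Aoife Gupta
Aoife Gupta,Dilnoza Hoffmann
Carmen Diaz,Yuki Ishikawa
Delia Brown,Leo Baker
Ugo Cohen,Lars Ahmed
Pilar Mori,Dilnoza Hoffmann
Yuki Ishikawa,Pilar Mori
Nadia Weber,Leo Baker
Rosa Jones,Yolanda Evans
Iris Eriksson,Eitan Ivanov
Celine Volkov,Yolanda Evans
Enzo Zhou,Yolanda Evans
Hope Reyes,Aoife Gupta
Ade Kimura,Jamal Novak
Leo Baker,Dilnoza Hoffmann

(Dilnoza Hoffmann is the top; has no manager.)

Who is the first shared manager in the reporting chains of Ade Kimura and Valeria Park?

Jamal Novak

Ade Kimura's chain of managers is Jamal Novak, Pilar Mori, Dilnoza Hoffmann. Valeria Park's chain of managers is Jamal Novak, Pilar Mori, Dilnoza Hoffmann. The first manager that appears in both chains is Jamal Novak.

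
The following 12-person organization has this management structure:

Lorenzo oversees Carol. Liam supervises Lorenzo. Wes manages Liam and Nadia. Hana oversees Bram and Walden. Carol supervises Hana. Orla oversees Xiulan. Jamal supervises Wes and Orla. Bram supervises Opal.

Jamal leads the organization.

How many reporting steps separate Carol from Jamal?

Chain from Carol up to Jamal: Carol → Lorenzo → Liam → Wes → Jamal. That is 4 steps up, so Carol is 4 levels below Jamal.

4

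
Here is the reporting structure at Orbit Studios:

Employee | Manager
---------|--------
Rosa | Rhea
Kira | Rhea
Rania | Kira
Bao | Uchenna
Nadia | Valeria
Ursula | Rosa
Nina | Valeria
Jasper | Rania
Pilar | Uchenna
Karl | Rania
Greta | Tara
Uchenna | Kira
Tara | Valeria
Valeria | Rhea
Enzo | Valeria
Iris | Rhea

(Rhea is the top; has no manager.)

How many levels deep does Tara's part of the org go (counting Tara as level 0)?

1

The longest chain under Tara runs Tara → Greta, which is 1 level below Tara.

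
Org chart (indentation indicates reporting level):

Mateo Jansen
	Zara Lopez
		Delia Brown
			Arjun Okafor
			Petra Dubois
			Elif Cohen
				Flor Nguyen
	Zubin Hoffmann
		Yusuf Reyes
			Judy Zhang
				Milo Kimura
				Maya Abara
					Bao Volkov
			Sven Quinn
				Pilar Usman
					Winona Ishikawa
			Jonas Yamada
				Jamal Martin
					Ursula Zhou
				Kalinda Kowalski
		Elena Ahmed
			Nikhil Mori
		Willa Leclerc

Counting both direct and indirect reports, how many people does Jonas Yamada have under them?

3

Jonas Yamada directly manages Jamal Martin, Kalinda Kowalski. Under Jamal Martin: Ursula Zhou (1). Kalinda Kowalski has no reports. So Jonas Yamada's organization is 2 direct reports plus everyone under them: 2 + 1 = 3.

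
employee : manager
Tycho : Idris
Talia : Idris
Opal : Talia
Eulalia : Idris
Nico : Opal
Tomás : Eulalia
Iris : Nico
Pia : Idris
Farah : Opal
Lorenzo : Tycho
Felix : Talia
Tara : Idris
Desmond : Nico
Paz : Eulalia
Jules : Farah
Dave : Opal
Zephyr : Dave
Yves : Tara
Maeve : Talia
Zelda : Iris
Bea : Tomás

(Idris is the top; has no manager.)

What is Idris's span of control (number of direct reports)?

Idris directly manages Tycho, Talia, Eulalia, Pia, Tara. That is 5 direct reports.

5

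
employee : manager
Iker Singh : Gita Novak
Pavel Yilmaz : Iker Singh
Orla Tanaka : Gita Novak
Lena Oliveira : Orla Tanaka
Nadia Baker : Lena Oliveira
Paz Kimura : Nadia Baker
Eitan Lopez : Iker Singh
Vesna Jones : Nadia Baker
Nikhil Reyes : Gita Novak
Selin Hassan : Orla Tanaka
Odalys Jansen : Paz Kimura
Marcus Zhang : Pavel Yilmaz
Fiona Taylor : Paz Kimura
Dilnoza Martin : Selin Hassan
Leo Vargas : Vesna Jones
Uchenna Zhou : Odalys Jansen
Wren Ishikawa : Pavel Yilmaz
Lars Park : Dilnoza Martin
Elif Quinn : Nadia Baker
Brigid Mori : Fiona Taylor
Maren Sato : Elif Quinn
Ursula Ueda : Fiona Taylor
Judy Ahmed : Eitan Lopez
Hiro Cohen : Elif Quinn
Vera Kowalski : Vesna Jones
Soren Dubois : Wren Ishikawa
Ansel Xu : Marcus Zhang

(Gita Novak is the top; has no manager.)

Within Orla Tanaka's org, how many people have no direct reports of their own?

The people in Orla Tanaka's organization with no one reporting to them are Lars Park, Hiro Cohen, Maren Sato, Vera Kowalski, Leo Vargas, Ursula Ueda, Brigid Mori, Uchenna Zhou. That is 8.

8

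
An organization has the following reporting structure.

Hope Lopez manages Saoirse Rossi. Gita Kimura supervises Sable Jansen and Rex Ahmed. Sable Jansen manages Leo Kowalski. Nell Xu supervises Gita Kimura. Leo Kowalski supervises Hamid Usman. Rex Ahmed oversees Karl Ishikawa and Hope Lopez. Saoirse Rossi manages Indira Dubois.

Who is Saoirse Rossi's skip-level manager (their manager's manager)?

Saoirse Rossi reports to Hope Lopez, and Hope Lopez reports to Rex Ahmed. So Saoirse Rossi's skip-level manager is Rex Ahmed.

Rex Ahmed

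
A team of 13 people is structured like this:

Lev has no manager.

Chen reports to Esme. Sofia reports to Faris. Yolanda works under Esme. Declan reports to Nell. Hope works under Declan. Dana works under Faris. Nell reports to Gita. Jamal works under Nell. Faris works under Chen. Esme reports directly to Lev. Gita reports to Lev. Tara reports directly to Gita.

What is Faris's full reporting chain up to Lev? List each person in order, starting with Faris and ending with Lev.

Faris -> Chen -> Esme -> Lev

Faris reports to Chen. Chen reports to Esme. Esme reports to Lev. Lev is at the top.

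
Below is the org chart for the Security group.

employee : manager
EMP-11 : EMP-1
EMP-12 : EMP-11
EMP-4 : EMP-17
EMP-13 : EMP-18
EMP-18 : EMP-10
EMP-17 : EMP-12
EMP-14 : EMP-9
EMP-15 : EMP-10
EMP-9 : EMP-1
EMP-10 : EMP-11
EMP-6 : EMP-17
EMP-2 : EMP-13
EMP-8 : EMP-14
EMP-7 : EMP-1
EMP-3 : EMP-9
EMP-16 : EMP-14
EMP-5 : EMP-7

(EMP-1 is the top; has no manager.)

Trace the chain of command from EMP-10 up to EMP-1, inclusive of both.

EMP-10 -> EMP-11 -> EMP-1

EMP-10 reports to EMP-11. EMP-11 reports to EMP-1. EMP-1 is at the top.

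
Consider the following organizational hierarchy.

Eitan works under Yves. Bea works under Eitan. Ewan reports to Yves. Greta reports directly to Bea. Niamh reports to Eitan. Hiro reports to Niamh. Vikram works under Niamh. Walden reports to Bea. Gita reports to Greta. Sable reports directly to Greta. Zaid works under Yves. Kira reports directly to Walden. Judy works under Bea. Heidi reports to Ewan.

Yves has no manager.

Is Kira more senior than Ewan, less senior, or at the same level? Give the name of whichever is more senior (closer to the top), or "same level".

Kira is 4 levels below Yves; Ewan is 1. Ewan is higher.

Ewan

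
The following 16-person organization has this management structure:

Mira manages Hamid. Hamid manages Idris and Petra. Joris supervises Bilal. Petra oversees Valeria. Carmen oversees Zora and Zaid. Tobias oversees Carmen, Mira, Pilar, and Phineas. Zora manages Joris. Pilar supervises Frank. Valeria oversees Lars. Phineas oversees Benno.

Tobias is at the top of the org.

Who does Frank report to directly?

Pilar

Frank reports directly to Pilar.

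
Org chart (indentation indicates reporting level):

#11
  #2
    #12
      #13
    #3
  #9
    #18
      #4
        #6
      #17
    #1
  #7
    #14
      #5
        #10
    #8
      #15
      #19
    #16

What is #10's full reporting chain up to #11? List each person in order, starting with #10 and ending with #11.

#10 reports to #5. #5 reports to #14. #14 reports to #7. #7 reports to #11. #11 is at the top.

#10 -> #5 -> #14 -> #7 -> #11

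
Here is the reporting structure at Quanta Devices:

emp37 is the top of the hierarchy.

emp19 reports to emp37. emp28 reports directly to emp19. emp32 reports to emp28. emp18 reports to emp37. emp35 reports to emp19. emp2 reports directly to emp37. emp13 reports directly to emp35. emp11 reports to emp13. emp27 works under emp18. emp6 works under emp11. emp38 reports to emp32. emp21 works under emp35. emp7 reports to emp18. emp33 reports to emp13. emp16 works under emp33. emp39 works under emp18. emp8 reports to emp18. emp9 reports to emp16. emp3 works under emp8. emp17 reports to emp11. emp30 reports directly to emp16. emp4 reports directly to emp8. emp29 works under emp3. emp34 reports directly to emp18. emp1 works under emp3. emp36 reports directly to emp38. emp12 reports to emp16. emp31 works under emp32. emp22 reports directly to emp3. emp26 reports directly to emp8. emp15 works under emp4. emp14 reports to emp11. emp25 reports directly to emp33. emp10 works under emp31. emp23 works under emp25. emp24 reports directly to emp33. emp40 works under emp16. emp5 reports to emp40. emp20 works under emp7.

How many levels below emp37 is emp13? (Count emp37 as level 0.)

3

Chain from emp13 up to emp37: emp13 → emp35 → emp19 → emp37. That is 3 steps up, so emp13 is 3 levels below emp37.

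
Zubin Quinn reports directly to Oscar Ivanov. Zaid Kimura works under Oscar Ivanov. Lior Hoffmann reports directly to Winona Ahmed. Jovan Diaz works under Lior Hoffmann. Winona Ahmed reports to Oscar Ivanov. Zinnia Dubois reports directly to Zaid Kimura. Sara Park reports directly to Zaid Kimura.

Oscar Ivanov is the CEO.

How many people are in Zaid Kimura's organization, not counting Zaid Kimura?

2

Zaid Kimura directly manages Zinnia Dubois, Sara Park. Zinnia Dubois has no reports. Sara Park has no reports. So Zaid Kimura's organization is 2 direct reports plus everyone under them: 1 + 1 = 2.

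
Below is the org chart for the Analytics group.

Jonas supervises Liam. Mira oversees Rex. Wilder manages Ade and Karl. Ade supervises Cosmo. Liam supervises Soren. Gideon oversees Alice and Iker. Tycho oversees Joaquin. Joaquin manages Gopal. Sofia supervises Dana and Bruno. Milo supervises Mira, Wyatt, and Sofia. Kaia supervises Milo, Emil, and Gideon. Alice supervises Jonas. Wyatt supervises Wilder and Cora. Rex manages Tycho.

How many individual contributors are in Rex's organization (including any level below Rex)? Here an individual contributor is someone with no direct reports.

The only person in Rex's organization with no one reporting to them is Gopal. That is 1.

1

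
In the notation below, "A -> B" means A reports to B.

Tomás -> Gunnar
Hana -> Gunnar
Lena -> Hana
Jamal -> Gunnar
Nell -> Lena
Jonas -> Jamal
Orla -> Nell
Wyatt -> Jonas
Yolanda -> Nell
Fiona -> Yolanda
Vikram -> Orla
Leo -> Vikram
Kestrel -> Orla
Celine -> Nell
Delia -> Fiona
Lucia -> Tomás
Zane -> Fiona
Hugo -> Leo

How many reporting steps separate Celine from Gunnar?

Chain from Celine up to Gunnar: Celine → Nell → Lena → Hana → Gunnar. That is 4 steps up, so Celine is 4 levels below Gunnar.

4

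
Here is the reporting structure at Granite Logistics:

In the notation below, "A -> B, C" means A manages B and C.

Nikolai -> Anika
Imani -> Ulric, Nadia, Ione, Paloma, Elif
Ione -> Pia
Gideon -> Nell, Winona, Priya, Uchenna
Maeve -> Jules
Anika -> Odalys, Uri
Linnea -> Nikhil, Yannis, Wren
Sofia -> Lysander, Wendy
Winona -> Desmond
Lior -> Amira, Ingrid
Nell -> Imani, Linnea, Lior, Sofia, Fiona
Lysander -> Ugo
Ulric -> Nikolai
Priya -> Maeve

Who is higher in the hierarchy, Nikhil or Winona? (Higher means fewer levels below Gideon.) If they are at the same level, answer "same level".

Nikhil is 3 levels below Gideon; Winona is 1. Winona is higher.

Winona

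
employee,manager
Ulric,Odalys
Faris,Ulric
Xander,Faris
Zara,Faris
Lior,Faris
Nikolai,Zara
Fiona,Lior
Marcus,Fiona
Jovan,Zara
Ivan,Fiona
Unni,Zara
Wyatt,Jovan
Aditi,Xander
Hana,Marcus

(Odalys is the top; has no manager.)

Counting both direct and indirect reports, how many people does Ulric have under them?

13

Ulric directly manages Faris. Under Faris: Lior, Fiona, Ivan, Marcus, Hana, Zara, Unni, Jovan, Wyatt, Nikolai, Xander, Aditi (12). That's 13 in total.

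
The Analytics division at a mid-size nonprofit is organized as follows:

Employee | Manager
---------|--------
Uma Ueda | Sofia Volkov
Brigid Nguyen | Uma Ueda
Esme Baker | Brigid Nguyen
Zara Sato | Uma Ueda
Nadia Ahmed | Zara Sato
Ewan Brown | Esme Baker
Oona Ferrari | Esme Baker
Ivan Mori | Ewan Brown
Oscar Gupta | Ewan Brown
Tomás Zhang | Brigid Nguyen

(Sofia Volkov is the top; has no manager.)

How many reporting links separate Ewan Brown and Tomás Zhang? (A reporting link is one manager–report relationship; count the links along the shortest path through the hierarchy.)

3

Ewan Brown is 2 levels below Brigid Nguyen, and Tomás Zhang is 1 level below Brigid Nguyen (their lowest common manager). The shortest path runs up from Ewan Brown to Brigid Nguyen and back down to Tomás Zhang: 2 + 1 = 3 links.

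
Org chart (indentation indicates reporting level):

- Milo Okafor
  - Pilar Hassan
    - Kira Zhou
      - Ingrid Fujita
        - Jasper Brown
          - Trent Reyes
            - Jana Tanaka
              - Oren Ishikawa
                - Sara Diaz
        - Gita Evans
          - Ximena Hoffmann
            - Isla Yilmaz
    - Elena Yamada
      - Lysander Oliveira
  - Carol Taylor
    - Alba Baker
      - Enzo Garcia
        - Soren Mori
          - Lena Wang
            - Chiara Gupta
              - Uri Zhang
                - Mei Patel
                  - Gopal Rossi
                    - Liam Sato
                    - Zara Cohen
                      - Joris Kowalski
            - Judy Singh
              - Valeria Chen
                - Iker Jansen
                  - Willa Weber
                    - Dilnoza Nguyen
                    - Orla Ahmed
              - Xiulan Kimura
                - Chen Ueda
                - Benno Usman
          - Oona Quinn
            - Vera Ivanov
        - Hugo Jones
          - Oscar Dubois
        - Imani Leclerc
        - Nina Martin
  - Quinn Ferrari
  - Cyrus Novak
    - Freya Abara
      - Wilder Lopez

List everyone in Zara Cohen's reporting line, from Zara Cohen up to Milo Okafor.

Zara Cohen reports to Gopal Rossi. Gopal Rossi reports to Mei Patel. Mei Patel reports to Uri Zhang. Uri Zhang reports to Chiara Gupta. Chiara Gupta reports to Lena Wang. Lena Wang reports to Soren Mori. Soren Mori reports to Enzo Garcia. Enzo Garcia reports to Alba Baker. Alba Baker reports to Carol Taylor. Carol Taylor reports to Milo Okafor. Milo Okafor is at the top.

Zara Cohen -> Gopal Rossi -> Mei Patel -> Uri Zhang -> Chiara Gupta -> Lena Wang -> Soren Mori -> Enzo Garcia -> Alba Baker -> Carol Taylor -> Milo Okafor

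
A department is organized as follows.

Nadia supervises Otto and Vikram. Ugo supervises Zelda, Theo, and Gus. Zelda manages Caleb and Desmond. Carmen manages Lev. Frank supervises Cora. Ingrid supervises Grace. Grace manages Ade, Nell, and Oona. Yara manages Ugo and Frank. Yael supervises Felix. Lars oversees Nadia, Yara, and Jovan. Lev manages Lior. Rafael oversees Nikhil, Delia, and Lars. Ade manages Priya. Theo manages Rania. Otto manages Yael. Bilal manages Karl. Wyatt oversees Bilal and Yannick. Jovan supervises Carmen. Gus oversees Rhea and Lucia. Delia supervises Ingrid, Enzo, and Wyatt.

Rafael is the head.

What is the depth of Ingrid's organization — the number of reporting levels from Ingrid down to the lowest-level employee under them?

3

The longest chain under Ingrid runs Ingrid → Grace → Ade → Priya, which is 3 levels below Ingrid.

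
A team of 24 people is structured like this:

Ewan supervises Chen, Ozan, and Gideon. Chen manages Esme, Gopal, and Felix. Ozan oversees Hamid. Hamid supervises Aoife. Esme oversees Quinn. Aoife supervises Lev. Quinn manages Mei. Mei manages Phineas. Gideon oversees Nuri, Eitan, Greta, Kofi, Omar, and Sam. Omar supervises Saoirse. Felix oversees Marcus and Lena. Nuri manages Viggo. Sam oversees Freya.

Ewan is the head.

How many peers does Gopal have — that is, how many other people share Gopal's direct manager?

Gopal reports to Chen. Chen's other direct reports are Esme, Felix — 2 peers.

2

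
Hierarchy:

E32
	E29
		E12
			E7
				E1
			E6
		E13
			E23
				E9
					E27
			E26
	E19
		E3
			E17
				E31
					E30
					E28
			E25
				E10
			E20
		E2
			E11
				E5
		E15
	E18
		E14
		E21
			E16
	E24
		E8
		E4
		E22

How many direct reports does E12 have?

2

E12 directly manages E7, E6. That is 2 direct reports.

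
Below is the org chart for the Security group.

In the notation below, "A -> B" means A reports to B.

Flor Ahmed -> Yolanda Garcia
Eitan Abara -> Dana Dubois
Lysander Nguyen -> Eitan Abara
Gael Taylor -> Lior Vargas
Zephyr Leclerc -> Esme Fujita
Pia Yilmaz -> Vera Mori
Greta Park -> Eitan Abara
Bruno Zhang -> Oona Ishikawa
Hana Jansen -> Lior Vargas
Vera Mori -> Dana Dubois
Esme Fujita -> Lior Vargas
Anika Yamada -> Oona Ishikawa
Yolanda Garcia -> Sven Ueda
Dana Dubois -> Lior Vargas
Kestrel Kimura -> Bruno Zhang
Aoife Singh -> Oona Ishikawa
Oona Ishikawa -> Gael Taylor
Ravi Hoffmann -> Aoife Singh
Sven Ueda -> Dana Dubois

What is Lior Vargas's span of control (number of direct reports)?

Lior Vargas directly manages Dana Dubois, Gael Taylor, Esme Fujita, Hana Jansen. That is 4 direct reports.

4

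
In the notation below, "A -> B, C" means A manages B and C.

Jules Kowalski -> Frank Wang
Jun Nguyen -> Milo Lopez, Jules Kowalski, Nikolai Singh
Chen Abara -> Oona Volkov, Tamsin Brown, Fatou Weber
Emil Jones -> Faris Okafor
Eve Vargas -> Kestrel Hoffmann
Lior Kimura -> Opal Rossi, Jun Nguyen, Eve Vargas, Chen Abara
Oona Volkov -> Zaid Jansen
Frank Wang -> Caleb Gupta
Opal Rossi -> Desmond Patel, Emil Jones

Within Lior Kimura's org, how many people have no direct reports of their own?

The people in Lior Kimura's organization with no one reporting to them are Fatou Weber, Tamsin Brown, Zaid Jansen, Kestrel Hoffmann, Nikolai Singh, Caleb Gupta, Milo Lopez, Faris Okafor, Desmond Patel. That is 9.

9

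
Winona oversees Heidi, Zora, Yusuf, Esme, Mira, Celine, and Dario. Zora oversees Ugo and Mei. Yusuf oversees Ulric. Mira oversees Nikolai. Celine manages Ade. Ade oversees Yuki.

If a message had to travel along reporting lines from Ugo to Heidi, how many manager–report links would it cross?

3

Ugo is 2 levels below Winona, and Heidi is 1 level below Winona (their lowest common manager). The shortest path runs up from Ugo to Winona and back down to Heidi: 2 + 1 = 3 links.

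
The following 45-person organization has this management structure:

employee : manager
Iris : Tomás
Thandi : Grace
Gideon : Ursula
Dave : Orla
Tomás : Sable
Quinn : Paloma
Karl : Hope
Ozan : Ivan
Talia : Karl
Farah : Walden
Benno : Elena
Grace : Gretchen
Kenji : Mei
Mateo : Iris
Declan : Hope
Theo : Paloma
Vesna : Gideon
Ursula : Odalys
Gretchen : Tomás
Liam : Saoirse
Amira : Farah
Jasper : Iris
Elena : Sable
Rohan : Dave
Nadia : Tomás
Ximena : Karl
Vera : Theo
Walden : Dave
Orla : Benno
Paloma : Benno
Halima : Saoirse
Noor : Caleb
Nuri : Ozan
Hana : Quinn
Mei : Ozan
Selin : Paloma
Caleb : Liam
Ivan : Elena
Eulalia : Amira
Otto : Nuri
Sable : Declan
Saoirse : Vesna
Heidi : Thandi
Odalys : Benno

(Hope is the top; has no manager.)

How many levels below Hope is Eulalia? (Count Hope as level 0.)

Chain from Eulalia up to Hope: Eulalia → Amira → Farah → Walden → Dave → Orla → Benno → Elena → Sable → Declan → Hope. That is 10 steps up, so Eulalia is 10 levels below Hope.

10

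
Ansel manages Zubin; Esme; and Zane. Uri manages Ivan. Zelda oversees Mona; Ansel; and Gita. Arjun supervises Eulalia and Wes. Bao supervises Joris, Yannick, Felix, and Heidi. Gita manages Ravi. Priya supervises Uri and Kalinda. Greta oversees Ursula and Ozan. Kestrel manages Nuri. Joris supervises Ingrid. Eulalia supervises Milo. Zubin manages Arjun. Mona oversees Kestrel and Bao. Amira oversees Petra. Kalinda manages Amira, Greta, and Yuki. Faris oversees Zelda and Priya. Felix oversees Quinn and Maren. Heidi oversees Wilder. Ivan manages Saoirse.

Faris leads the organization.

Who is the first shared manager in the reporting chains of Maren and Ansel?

Zelda

Maren's chain of managers is Felix, Bao, Mona, Zelda, Faris. Ansel's chain of managers is Zelda, Faris. The first manager that appears in both chains is Zelda.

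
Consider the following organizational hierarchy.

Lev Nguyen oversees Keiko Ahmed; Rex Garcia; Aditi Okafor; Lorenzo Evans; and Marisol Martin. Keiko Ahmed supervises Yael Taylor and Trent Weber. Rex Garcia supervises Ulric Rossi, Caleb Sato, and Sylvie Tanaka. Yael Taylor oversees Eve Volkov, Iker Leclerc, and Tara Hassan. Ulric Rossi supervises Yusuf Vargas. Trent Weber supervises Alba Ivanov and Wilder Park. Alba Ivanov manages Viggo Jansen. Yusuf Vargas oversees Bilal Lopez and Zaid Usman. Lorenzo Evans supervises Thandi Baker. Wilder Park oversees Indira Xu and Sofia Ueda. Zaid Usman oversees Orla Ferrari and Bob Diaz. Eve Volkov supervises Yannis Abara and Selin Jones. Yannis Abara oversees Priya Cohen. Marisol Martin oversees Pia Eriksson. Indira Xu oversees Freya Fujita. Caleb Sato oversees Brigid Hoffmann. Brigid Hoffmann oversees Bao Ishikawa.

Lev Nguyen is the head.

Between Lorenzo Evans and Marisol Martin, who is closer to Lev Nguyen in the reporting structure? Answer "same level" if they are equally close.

same level

Both Lorenzo Evans and Marisol Martin are 1 level below Lev Nguyen.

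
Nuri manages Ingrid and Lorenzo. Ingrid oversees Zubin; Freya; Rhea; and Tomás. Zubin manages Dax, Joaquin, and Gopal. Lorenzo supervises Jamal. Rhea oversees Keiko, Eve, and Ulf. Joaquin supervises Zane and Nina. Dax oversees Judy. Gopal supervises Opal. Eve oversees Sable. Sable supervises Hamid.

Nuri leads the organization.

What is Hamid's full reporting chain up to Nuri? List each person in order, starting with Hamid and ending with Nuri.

Hamid reports to Sable. Sable reports to Eve. Eve reports to Rhea. Rhea reports to Ingrid. Ingrid reports to Nuri. Nuri is at the top.

Hamid -> Sable -> Eve -> Rhea -> Ingrid -> Nuri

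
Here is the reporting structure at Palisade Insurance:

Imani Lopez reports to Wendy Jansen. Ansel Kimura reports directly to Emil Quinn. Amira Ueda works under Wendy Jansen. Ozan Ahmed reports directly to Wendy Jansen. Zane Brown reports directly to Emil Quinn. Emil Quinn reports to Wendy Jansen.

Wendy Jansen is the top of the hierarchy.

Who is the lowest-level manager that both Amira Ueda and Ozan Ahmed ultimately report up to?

Amira Ueda's chain of managers is Wendy Jansen. Ozan Ahmed's chain of managers is Wendy Jansen. The first manager that appears in both chains is Wendy Jansen.

Wendy Jansen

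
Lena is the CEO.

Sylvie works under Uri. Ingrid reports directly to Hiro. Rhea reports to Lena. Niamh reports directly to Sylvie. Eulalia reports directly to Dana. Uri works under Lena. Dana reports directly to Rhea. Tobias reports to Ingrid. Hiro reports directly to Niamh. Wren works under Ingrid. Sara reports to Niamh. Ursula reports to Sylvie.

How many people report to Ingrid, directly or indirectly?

Ingrid directly manages Wren, Tobias. Wren has no reports. Tobias has no reports. So Ingrid's organization is 2 direct reports plus everyone under them: 1 + 1 = 2.

2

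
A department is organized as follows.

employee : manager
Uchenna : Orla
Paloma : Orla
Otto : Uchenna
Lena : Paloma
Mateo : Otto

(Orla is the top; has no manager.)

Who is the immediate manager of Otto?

Otto reports directly to Uchenna.

Uchenna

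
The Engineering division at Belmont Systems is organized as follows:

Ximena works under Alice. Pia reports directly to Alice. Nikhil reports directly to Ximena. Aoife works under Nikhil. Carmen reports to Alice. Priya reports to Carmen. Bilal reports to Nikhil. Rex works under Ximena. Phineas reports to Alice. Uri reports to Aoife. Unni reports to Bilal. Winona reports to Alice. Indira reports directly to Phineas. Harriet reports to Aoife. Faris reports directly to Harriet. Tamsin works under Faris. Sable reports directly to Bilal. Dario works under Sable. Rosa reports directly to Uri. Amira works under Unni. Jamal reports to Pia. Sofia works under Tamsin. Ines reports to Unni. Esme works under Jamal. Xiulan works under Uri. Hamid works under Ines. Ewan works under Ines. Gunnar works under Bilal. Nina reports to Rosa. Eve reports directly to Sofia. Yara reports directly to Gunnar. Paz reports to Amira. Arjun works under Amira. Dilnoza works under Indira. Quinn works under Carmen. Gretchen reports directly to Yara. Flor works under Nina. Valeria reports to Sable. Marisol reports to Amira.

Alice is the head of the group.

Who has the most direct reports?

Alice

Direct-report counts: Alice has 5; Phineas has 1; Indira has 1; Carmen has 2; Pia has 1; Jamal has 1; Ximena has 2; Nikhil has 2; Bilal has 3; Gunnar has 1; Yara has 1; Sable has 2; Unni has 2; Ines has 2; Amira has 3; Aoife has 2; Harriet has 1; Faris has 1; Tamsin has 1; Sofia has 1; Uri has 2; Rosa has 1; Nina has 1. The largest is 5, held by Alice.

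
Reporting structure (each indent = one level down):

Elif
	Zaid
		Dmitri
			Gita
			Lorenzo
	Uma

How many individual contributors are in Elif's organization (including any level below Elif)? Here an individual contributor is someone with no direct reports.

3

The people in Elif's organization with no one reporting to them are Uma, Lorenzo, Gita. That is 3.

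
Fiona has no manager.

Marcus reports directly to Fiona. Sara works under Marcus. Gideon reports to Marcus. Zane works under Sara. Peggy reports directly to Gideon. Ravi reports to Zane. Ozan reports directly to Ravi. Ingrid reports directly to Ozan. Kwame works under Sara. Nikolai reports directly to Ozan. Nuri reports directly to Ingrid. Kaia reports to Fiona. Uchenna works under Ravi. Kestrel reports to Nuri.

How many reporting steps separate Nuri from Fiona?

7

Chain from Nuri up to Fiona: Nuri → Ingrid → Ozan → Ravi → Zane → Sara → Marcus → Fiona. That is 7 steps up, so Nuri is 7 levels below Fiona.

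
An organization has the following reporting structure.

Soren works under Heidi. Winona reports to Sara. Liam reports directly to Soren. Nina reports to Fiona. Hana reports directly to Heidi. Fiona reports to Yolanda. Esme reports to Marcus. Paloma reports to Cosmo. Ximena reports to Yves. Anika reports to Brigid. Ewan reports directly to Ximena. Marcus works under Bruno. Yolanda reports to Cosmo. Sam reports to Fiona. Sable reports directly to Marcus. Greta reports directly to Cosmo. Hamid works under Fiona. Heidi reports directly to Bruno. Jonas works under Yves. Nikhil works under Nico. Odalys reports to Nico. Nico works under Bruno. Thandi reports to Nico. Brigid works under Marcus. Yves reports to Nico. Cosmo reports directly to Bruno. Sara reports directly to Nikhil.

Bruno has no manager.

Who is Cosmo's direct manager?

Bruno

Cosmo reports directly to Bruno.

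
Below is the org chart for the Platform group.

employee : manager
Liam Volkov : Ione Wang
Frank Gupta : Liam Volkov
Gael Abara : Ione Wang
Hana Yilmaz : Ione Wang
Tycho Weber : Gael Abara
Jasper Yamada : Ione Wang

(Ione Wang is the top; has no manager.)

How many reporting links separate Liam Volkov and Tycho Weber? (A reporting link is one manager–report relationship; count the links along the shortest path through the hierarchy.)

Liam Volkov is 1 level below Ione Wang, and Tycho Weber is 2 levels below Ione Wang (their lowest common manager). The shortest path runs up from Liam Volkov to Ione Wang and back down to Tycho Weber: 1 + 2 = 3 links.

3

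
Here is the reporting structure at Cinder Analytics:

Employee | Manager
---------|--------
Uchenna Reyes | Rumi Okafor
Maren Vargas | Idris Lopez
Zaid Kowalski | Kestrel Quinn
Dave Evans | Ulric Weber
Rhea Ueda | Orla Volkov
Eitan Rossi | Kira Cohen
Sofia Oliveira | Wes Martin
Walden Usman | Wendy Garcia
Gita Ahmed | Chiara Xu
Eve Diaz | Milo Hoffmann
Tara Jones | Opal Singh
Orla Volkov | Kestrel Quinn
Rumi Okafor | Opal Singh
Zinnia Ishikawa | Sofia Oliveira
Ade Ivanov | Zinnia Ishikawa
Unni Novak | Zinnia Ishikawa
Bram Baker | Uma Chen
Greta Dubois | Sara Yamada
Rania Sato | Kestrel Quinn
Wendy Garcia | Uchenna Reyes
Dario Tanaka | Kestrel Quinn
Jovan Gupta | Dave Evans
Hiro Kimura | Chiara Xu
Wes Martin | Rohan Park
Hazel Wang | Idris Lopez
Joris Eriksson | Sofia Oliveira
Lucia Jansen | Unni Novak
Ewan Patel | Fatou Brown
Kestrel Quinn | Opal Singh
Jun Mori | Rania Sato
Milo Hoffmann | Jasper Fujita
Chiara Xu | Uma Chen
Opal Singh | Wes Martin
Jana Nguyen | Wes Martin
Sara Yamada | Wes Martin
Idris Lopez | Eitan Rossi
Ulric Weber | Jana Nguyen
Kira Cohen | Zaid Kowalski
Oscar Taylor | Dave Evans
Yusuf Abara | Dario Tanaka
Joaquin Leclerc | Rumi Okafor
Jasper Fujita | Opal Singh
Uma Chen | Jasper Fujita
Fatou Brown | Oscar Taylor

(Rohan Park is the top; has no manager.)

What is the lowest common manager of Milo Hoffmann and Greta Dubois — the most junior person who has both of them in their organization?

Wes Martin

Milo Hoffmann's chain of managers is Jasper Fujita, Opal Singh, Wes Martin, Rohan Park. Greta Dubois's chain of managers is Sara Yamada, Wes Martin, Rohan Park. The first manager that appears in both chains is Wes Martin.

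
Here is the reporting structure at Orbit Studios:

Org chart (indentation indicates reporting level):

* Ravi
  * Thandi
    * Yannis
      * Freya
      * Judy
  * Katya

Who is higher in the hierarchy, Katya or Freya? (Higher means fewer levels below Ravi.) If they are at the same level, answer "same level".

Katya is 1 level below Ravi; Freya is 3. Katya is higher.

Katya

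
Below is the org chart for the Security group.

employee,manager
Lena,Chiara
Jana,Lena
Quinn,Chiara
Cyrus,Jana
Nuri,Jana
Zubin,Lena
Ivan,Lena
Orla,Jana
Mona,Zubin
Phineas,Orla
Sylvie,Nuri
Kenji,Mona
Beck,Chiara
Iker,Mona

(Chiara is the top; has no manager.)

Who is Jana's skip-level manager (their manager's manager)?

Chiara

Jana reports to Lena, and Lena reports to Chiara. So Jana's skip-level manager is Chiara.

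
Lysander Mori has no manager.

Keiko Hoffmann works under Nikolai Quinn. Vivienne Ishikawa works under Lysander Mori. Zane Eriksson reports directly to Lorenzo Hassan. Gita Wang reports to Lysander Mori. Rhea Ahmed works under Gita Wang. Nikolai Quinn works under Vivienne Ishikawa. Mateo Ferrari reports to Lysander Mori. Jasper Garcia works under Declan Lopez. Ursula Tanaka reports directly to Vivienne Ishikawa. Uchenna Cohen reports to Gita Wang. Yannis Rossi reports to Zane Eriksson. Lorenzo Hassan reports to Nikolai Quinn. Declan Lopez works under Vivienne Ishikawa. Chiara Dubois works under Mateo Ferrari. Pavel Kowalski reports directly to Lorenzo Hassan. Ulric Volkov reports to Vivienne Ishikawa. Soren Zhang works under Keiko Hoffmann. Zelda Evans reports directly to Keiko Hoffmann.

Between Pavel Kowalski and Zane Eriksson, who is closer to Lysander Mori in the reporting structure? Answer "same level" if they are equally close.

same level

Both Pavel Kowalski and Zane Eriksson are 4 levels below Lysander Mori.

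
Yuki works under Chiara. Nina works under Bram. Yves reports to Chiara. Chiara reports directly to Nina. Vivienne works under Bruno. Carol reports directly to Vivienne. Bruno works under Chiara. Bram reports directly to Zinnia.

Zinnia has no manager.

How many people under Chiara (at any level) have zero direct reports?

The people in Chiara's organization with no one reporting to them are Yuki, Yves, Carol. That is 3.

3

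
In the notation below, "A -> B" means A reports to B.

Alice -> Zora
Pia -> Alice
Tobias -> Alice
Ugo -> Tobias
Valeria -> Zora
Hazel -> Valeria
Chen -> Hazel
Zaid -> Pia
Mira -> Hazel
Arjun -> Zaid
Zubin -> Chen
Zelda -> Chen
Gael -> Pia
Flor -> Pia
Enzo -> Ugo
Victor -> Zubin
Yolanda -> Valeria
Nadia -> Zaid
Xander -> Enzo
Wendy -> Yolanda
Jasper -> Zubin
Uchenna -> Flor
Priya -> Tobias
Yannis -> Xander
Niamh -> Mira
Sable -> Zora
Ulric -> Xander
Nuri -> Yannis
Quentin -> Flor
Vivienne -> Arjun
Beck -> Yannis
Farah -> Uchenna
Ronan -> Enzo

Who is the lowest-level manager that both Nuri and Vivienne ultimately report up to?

Nuri's chain of managers is Yannis, Xander, Enzo, Ugo, Tobias, Alice, Zora. Vivienne's chain of managers is Arjun, Zaid, Pia, Alice, Zora. The first manager that appears in both chains is Alice.

Alice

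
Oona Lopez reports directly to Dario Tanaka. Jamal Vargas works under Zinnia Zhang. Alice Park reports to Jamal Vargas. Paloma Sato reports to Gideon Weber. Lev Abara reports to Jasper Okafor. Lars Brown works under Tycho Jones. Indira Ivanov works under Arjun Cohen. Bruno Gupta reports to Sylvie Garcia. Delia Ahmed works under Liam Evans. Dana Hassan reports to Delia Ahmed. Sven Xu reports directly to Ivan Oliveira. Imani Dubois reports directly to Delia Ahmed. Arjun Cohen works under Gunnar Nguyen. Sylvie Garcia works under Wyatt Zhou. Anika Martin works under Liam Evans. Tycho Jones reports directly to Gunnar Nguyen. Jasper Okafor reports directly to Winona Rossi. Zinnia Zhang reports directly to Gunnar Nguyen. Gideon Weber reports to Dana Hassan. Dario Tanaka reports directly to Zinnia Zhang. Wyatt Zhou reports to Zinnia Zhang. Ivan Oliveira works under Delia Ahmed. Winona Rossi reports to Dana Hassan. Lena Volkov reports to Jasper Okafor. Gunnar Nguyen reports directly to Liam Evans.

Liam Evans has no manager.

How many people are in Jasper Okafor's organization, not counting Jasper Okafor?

Jasper Okafor directly manages Lena Volkov, Lev Abara. Lena Volkov has no reports. Lev Abara has no reports. So Jasper Okafor's organization is 2 direct reports plus everyone under them: 1 + 1 = 2.

2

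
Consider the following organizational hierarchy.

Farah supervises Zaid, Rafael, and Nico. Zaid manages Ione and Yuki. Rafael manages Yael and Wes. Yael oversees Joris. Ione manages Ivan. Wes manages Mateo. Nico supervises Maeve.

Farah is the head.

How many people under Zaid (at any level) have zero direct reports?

2

The people in Zaid's organization with no one reporting to them are Yuki, Ivan. That is 2.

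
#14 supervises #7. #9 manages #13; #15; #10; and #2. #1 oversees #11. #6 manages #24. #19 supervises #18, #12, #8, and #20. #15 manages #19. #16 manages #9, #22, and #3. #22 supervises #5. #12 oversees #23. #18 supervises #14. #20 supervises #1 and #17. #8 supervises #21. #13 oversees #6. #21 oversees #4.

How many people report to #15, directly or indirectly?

#15 directly manages #19. Under #19: #20, #17, #1, #11, #8, #21, #4, #12, #23, #18, #14, #7 (12). That's 13 in total.

13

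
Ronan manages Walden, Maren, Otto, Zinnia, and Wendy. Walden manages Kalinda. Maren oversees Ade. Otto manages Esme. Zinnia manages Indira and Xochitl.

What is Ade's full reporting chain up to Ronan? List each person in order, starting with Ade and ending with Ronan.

Ade reports to Maren. Maren reports to Ronan. Ronan is at the top.

Ade -> Maren -> Ronan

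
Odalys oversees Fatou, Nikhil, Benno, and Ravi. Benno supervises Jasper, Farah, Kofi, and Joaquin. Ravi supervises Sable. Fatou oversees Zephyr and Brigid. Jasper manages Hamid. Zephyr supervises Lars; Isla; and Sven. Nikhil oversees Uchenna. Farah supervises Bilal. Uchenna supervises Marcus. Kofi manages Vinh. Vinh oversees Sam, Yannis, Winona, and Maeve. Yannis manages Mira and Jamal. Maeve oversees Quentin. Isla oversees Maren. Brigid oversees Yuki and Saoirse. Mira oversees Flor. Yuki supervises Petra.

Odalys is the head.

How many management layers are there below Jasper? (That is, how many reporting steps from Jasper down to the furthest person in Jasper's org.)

The longest chain under Jasper runs Jasper → Hamid, which is 1 level below Jasper.

1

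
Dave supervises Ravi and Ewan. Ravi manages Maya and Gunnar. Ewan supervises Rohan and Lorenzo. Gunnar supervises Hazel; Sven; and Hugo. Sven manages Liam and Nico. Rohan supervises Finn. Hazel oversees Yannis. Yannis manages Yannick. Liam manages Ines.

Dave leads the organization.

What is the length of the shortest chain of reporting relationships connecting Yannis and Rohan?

Yannis is 4 levels below Dave, and Rohan is 2 levels below Dave (their lowest common manager). The shortest path runs up from Yannis to Dave and back down to Rohan: 4 + 2 = 6 links.

6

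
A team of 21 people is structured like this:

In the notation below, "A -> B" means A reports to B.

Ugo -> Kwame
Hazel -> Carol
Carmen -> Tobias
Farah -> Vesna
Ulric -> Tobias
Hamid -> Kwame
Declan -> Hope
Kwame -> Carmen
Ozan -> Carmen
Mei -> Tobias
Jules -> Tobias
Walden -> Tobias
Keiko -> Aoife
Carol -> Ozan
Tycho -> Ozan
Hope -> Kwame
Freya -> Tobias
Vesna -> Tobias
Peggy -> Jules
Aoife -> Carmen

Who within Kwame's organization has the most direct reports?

Direct-report counts within Kwame's organization: Kwame has 3; Hope has 1. The largest is 3, held by Kwame.

Kwame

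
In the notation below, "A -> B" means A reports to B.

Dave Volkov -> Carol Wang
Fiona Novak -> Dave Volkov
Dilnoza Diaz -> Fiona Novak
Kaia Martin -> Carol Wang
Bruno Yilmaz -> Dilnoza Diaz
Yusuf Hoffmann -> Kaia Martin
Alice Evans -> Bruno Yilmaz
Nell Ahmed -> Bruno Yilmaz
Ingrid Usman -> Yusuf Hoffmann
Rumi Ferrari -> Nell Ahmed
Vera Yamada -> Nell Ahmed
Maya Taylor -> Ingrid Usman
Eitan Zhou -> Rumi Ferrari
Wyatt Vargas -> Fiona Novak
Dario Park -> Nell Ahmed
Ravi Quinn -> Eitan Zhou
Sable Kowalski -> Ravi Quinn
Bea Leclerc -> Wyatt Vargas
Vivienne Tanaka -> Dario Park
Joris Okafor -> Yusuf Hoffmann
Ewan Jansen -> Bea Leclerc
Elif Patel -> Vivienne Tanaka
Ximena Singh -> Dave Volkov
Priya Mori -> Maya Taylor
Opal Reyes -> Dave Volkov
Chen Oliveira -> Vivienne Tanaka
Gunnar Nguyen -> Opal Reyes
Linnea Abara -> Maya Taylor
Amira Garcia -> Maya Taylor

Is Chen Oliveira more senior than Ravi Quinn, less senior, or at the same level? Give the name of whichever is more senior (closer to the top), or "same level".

Both Chen Oliveira and Ravi Quinn are 8 levels below Carol Wang.

same level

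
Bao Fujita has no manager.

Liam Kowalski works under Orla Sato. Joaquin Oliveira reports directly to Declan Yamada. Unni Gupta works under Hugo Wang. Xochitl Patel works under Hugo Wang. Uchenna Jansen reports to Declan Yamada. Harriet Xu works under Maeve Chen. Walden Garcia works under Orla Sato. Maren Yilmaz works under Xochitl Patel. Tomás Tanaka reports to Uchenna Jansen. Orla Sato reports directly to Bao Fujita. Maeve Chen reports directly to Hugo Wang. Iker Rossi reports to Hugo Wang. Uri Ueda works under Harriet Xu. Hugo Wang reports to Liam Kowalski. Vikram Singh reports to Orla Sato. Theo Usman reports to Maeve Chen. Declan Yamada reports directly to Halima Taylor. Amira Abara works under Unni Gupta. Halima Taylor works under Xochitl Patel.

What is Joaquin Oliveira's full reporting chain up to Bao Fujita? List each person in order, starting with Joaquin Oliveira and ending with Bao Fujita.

Joaquin Oliveira -> Declan Yamada -> Halima Taylor -> Xochitl Patel -> Hugo Wang -> Liam Kowalski -> Orla Sato -> Bao Fujita

Joaquin Oliveira reports to Declan Yamada. Declan Yamada reports to Halima Taylor. Halima Taylor reports to Xochitl Patel. Xochitl Patel reports to Hugo Wang. Hugo Wang reports to Liam Kowalski. Liam Kowalski reports to Orla Sato. Orla Sato reports to Bao Fujita. Bao Fujita is at the top.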